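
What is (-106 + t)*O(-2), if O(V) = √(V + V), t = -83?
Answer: -378*I ≈ -378.0*I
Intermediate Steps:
O(V) = √2*√V (O(V) = √(2*V) = √2*√V)
(-106 + t)*O(-2) = (-106 - 83)*(√2*√(-2)) = -189*√2*I*√2 = -378*I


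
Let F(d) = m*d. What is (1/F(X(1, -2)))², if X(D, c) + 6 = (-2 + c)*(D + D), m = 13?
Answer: 1/33124 ≈ 3.0190e-5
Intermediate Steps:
X(D, c) = -6 + 2*D*(-2 + c) (X(D, c) = -6 + (-2 + c)*(D + D) = -6 + (-2 + c)*(2*D) = -6 + 2*D*(-2 + c))
F(d) = 13*d
(1/F(X(1, -2)))² = (1/(13*(-6 - 4*1 + 2*1*(-2))))² = (1/(13*(-6 - 4 - 4)))² = (1/(13*(-14)))² = (1/(-182))² = (-1/182)² = 1/33124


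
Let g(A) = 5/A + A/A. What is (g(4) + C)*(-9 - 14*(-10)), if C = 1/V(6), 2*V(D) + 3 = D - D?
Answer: 2489/12 ≈ 207.42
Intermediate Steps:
V(D) = -3/2 (V(D) = -3/2 + (D - D)/2 = -3/2 + (½)*0 = -3/2 + 0 = -3/2)
g(A) = 1 + 5/A (g(A) = 5/A + 1 = 1 + 5/A)
C = -⅔ (C = 1/(-3/2) = -⅔ ≈ -0.66667)
(g(4) + C)*(-9 - 14*(-10)) = ((5 + 4)/4 - ⅔)*(-9 - 14*(-10)) = ((¼)*9 - ⅔)*(-9 + 140) = (9/4 - ⅔)*131 = (19/12)*131 = 2489/12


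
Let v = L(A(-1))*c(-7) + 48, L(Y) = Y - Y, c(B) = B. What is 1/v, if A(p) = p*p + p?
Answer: 1/48 ≈ 0.020833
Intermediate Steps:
A(p) = p + p² (A(p) = p² + p = p + p²)
L(Y) = 0
v = 48 (v = 0*(-7) + 48 = 0 + 48 = 48)
1/v = 1/48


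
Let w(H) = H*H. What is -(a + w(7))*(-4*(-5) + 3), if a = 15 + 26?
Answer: -2070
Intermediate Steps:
w(H) = H²
a = 41
-(a + w(7))*(-4*(-5) + 3) = -(41 + 7²)*(-4*(-5) + 3) = -(41 + 49)*(20 + 3) = -90*23 = -1*2070 = -2070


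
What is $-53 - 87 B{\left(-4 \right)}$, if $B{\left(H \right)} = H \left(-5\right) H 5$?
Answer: $34747$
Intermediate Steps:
$B{\left(H \right)} = - 25 H^{2}$ ($B{\left(H \right)} = - 5 H 5 H = - 25 H^{2}$)
$-53 - 87 B{\left(-4 \right)} = -53 - 87 \left(- 25 \left(-4\right)^{2}\right) = -53 - 87 \left(\left(-25\right) 16\right) = -53 - -34800 = -53 + 34800 = 34747$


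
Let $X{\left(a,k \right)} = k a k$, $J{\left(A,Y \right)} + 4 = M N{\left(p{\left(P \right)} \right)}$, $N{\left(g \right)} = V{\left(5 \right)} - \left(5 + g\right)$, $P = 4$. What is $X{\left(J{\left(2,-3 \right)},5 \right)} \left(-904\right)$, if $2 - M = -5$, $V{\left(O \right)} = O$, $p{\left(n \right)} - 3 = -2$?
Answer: $248600$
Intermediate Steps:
$p{\left(n \right)} = 1$ ($p{\left(n \right)} = 3 - 2 = 1$)
$N{\left(g \right)} = - g$ ($N{\left(g \right)} = 5 - \left(5 + g\right) = - g$)
$M = 7$ ($M = 2 - -5 = 2 + 5 = 7$)
$J{\left(A,Y \right)} = -11$ ($J{\left(A,Y \right)} = -4 + 7 \left(\left(-1\right) 1\right) = -4 + 7 \left(-1\right) = -4 - 7 = -11$)
$X{\left(a,k \right)} = a k^{2}$ ($X{\left(a,k \right)} = a k k = a k^{2}$)
$X{\left(J{\left(2,-3 \right)},5 \right)} \left(-904\right) = - 11 \cdot 5^{2} \left(-904\right) = \left(-11\right) 25 \left(-904\right) = \left(-275\right) \left(-904\right) = 248600$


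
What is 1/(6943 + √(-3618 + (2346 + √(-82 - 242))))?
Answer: 1/(6943 + √6*√(-212 + 3*I)) ≈ 0.00014402 - 7.398e-7*I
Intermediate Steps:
1/(6943 + √(-3618 + (2346 + √(-82 - 242)))) = 1/(6943 + √(-3618 + (2346 + √(-324)))) = 1/(6943 + √(-3618 + (2346 + 18*I))) = 1/(6943 + √(-1272 + 18*I))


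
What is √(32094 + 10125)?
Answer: 3*√4691 ≈ 205.47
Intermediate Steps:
√(32094 + 10125) = √42219 = 3*√4691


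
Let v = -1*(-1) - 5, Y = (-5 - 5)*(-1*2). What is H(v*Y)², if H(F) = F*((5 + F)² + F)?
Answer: 196780960000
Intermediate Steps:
Y = 20 (Y = -10*(-2) = 20)
v = -4 (v = 1 - 5 = -4)
H(F) = F*(F + (5 + F)²)
H(v*Y)² = ((-4*20)*(-4*20 + (5 - 4*20)²))² = (-80*(-80 + (5 - 80)²))² = (-80*(-80 + (-75)²))² = (-80*(-80 + 5625))² = (-80*5545)² = (-443600)² = 196780960000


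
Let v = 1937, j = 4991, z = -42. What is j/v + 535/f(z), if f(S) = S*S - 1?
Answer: 9835428/3414931 ≈ 2.8801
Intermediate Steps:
f(S) = -1 + S**2 (f(S) = S**2 - 1 = -1 + S**2)
j/v + 535/f(z) = 4991/1937 + 535/(-1 + (-42)**2) = 4991*(1/1937) + 535/(-1 + 1764) = 4991/1937 + 535/1763 = 9835428/3414931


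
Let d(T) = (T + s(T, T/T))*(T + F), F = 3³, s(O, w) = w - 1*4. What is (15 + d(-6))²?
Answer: 30276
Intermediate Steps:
s(O, w) = -4 + w (s(O, w) = w - 4 = -4 + w)
F = 27
d(T) = (-3 + T)*(27 + T) (d(T) = (T + (-4 + T/T))*(T + 27) = (T + (-4 + 1))*(27 + T) = (T - 3)*(27 + T) = (-3 + T)*(27 + T))
(15 + d(-6))² = (15 + (-81 + (-6)² + 24*(-6)))² = (15 + (-81 + 36 - 144))² = (15 - 189)² = (-174)² = 30276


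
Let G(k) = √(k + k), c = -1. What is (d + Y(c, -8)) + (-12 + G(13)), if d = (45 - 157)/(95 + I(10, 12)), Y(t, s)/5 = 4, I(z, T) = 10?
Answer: 104/15 + √26 ≈ 12.032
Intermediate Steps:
G(k) = √2*√k (G(k) = √(2*k) = √2*√k)
Y(t, s) = 20 (Y(t, s) = 5*4 = 20)
d = -16/15 (d = (45 - 157)/(95 + 10) = -112/105 = -112*1/105 = -16/15 ≈ -1.0667)
(d + Y(c, -8)) + (-12 + G(13)) = (-16/15 + 20) + (-12 + √2*√13) = 284/15 + (-12 + √26) = 104/15 + √26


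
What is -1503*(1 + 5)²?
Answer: -54108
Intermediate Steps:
-1503*(1 + 5)² = -1503*6² = -1503*36 = -54108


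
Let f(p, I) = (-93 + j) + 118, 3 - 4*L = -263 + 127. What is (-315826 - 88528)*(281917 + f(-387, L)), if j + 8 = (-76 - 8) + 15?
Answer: -113973240210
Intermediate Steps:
L = 139/4 (L = 3/4 - (-263 + 127)/4 = 3/4 - 1/4*(-136) = 3/4 + 34 = 139/4 ≈ 34.750)
j = -77 (j = -8 + ((-76 - 8) + 15) = -8 + (-84 + 15) = -8 - 69 = -77)
f(p, I) = -52 (f(p, I) = (-93 - 77) + 118 = -170 + 118 = -52)
(-315826 - 88528)*(281917 + f(-387, L)) = (-315826 - 88528)*(281917 - 52) = -404354*281865 = -113973240210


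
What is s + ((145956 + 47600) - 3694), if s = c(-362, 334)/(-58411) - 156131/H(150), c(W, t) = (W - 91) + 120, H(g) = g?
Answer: 1654384674409/8761650 ≈ 1.8882e+5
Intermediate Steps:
c(W, t) = 29 + W (c(W, t) = (-91 + W) + 120 = 29 + W)
s = -9119717891/8761650 (s = (29 - 362)/(-58411) - 156131/150 = -333*(-1/58411) - 156131*1/150 = 333/58411 - 156131/150 = -9119717891/8761650 ≈ -1040.9)
s + ((145956 + 47600) - 3694) = -9119717891/8761650 + ((145956 + 47600) - 3694) = -9119717891/8761650 + (193556 - 3694) = -9119717891/8761650 + 189862 = 1654384674409/8761650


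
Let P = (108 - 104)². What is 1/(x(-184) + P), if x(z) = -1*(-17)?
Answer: 1/33 ≈ 0.030303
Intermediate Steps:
x(z) = 17
P = 16 (P = 4² = 16)
1/(x(-184) + P) = 1/(17 + 16) = 1/33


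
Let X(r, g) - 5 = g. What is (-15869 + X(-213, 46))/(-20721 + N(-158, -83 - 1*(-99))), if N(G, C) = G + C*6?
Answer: 15818/20783 ≈ 0.76110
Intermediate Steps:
X(r, g) = 5 + g
N(G, C) = G + 6*C
(-15869 + X(-213, 46))/(-20721 + N(-158, -83 - 1*(-99))) = (-15869 + (5 + 46))/(-20721 + (-158 + 6*(-83 - 1*(-99)))) = (-15869 + 51)/(-20721 + (-158 + 6*(-83 + 99))) = -15818/(-20721 + (-158 + 6*16)) = -15818/(-20721 + (-158 + 96)) = -15818/(-20721 - 62) = -15818/(-20783) = -15818*(-1/20783) = 15818/20783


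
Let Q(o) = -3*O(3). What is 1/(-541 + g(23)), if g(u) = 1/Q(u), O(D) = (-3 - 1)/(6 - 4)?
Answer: -6/3245 ≈ -0.0018490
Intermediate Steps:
O(D) = -2 (O(D) = -4/2 = -4*½ = -2)
Q(o) = 6 (Q(o) = -3*(-2) = 6)
g(u) = ⅙ (g(u) = 1/6 = ⅙)
1/(-541 + g(23)) = 1/(-541 + ⅙) = 1/(-3245/6) = -6/3245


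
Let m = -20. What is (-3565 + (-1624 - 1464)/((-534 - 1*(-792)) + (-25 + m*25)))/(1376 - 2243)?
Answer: 948767/231489 ≈ 4.0985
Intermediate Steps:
(-3565 + (-1624 - 1464)/((-534 - 1*(-792)) + (-25 + m*25)))/(1376 - 2243) = (-3565 + (-1624 - 1464)/((-534 - 1*(-792)) + (-25 - 20*25)))/(1376 - 2243) = (-3565 - 3088/((-534 + 792) + (-25 - 500)))/(-867) = (-3565 - 3088/(258 - 525))*(-1/867) = (-3565 - 3088/(-267))*(-1/867) = (-3565 - 3088*(-1/267))*(-1/867) = (-3565 + 3088/267)*(-1/867) = -948767/267*(-1/867) = 948767/231489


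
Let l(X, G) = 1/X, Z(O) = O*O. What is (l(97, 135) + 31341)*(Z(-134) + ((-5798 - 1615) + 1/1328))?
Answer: 21282225643095/64408 ≈ 3.3043e+8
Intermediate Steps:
Z(O) = O²
(l(97, 135) + 31341)*(Z(-134) + ((-5798 - 1615) + 1/1328)) = (1/97 + 31341)*((-134)² + ((-5798 - 1615) + 1/1328)) = (1/97 + 31341)*(17956 + (-7413 + 1/1328)) = 3040078*(17956 - 9844463/1328)/97 = (3040078/97)*(14001105/1328) = 21282225643095/64408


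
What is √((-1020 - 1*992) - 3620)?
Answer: 16*I*√22 ≈ 75.047*I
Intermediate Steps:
√((-1020 - 1*992) - 3620) = √((-1020 - 992) - 3620) = √(-2012 - 3620) = √(-5632) = 16*I*√22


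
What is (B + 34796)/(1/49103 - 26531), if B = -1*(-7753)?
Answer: -696427849/434250564 ≈ -1.6037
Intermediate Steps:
B = 7753
(B + 34796)/(1/49103 - 26531) = (7753 + 34796)/(1/49103 - 26531) = 42549/(1/49103 - 26531) = 42549/(-1302751692/49103) = 42549*(-49103/1302751692) = -696427849/434250564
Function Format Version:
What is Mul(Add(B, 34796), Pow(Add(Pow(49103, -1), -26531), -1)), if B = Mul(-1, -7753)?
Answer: Rational(-696427849, 434250564) ≈ -1.6037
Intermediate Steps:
B = 7753
Mul(Add(B, 34796), Pow(Add(Pow(49103, -1), -26531), -1)) = Mul(Add(7753, 34796), Pow(Add(Pow(49103, -1), -26531), -1)) = Mul(42549, Pow(Add(Rational(1, 49103), -26531), -1)) = Mul(42549, Pow(Rational(-1302751692, 49103), -1)) = Mul(42549, Rational(-49103, 1302751692)) = Rational(-696427849, 434250564)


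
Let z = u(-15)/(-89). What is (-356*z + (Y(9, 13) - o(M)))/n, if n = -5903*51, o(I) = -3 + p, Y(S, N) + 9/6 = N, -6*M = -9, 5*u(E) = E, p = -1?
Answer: -7/602106 ≈ -1.1626e-5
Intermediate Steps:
u(E) = E/5
M = 3/2 (M = -⅙*(-9) = 3/2 ≈ 1.5000)
Y(S, N) = -3/2 + N
o(I) = -4 (o(I) = -3 - 1 = -4)
n = -301053
z = 3/89 (z = ((⅕)*(-15))/(-89) = -3*(-1/89) = 3/89 ≈ 0.033708)
(-356*z + (Y(9, 13) - o(M)))/n = (-356*3/89 + ((-3/2 + 13) - 1*(-4)))/(-301053) = (-12 + (23/2 + 4))*(-1/301053) = (-12 + 31/2)*(-1/301053) = (7/2)*(-1/301053) = -7/602106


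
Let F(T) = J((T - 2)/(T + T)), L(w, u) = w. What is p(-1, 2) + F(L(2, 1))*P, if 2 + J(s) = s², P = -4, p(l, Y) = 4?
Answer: 12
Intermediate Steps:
J(s) = -2 + s²
F(T) = -2 + (-2 + T)²/(4*T²) (F(T) = -2 + ((T - 2)/(T + T))² = -2 + ((-2 + T)/((2*T)))² = -2 + ((-2 + T)*(1/(2*T)))² = -2 + ((-2 + T)/(2*T))² = -2 + (-2 + T)²/(4*T²))
p(-1, 2) + F(L(2, 1))*P = 4 + (-2 + (¼)*(-2 + 2)²/2²)*(-4) = 4 + (-2 + (¼)*(¼)*0²)*(-4) = 4 + (-2 + (¼)*(¼)*0)*(-4) = 4 + (-2 + 0)*(-4) = 4 - 2*(-4) = 4 + 8 = 12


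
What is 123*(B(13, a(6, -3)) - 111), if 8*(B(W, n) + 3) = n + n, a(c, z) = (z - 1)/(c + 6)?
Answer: -56129/4 ≈ -14032.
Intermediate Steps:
a(c, z) = (-1 + z)/(6 + c)
B(W, n) = -3 + n/4 (B(W, n) = -3 + (n + n)/8 = -3 + (2*n)/8 = -3 + n/4)
123*(B(13, a(6, -3)) - 111) = 123*((-3 + ((-1 - 3)/(6 + 6))/4) - 111) = 123*((-3 + (-4/12)/4) - 111) = 123*((-3 + ((1/12)*(-4))/4) - 111) = 123*((-3 + (¼)*(-⅓)) - 111) = 123*((-3 - 1/12) - 111) = 123*(-37/12 - 111) = 123*(-1369/12) = -56129/4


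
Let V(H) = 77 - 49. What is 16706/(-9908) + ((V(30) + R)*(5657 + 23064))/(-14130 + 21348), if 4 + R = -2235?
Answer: -26220820744/2979831 ≈ -8799.4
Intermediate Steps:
R = -2239 (R = -4 - 2235 = -2239)
V(H) = 28
16706/(-9908) + ((V(30) + R)*(5657 + 23064))/(-14130 + 21348) = 16706/(-9908) + ((28 - 2239)*(5657 + 23064))/(-14130 + 21348) = 16706*(-1/9908) - 2211*28721/7218 = -8353/4954 - 63502131*1/7218 = -8353/4954 - 21167377/2406 = -26220820744/2979831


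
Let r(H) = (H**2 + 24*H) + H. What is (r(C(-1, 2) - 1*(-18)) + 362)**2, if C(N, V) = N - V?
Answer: 925444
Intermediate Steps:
r(H) = H**2 + 25*H
(r(C(-1, 2) - 1*(-18)) + 362)**2 = (((-1 - 1*2) - 1*(-18))*(25 + ((-1 - 1*2) - 1*(-18))) + 362)**2 = (((-1 - 2) + 18)*(25 + ((-1 - 2) + 18)) + 362)**2 = ((-3 + 18)*(25 + (-3 + 18)) + 362)**2 = (15*(25 + 15) + 362)**2 = (15*40 + 362)**2 = (600 + 362)**2 = 962**2 = 925444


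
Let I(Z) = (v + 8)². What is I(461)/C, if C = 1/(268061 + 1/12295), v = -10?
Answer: 13183239984/12295 ≈ 1.0722e+6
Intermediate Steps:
I(Z) = 4 (I(Z) = (-10 + 8)² = (-2)² = 4)
C = 12295/3295809996 (C = 1/(268061 + 1/12295) = 1/(3295809996/12295) = 12295/3295809996 ≈ 3.7305e-6)
I(461)/C = 4/(12295/3295809996) = 4*(3295809996/12295) = 13183239984/12295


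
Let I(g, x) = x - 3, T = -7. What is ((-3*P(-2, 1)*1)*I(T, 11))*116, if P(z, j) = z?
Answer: 5568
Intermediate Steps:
I(g, x) = -3 + x
((-3*P(-2, 1)*1)*I(T, 11))*116 = ((-3*(-2)*1)*(-3 + 11))*116 = ((6*1)*8)*116 = (6*8)*116 = 48*116 = 5568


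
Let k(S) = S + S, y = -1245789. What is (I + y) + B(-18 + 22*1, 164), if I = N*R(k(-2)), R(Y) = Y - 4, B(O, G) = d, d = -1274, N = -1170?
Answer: -1237703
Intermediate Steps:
B(O, G) = -1274
k(S) = 2*S
R(Y) = -4 + Y
I = 9360 (I = -1170*(-4 + 2*(-2)) = -1170*(-4 - 4) = -1170*(-8) = 9360)
(I + y) + B(-18 + 22*1, 164) = (9360 - 1245789) - 1274 = -1236429 - 1274 = -1237703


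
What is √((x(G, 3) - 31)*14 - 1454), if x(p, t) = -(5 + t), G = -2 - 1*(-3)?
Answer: 20*I*√5 ≈ 44.721*I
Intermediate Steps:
G = 1 (G = -2 + 3 = 1)
x(p, t) = -5 - t
√((x(G, 3) - 31)*14 - 1454) = √(((-5 - 1*3) - 31)*14 - 1454) = √(((-5 - 3) - 31)*14 - 1454) = √((-8 - 31)*14 - 1454) = √(-39*14 - 1454) = √(-546 - 1454) = √(-2000) = 20*I*√5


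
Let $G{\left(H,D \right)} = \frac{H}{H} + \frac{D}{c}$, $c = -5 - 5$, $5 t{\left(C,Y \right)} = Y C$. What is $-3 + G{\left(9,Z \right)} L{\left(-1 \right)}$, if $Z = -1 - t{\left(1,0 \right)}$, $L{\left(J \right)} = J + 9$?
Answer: $\frac{29}{5} \approx 5.8$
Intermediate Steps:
$t{\left(C,Y \right)} = \frac{C Y}{5}$ ($t{\left(C,Y \right)} = \frac{Y C}{5} = \frac{C Y}{5}$)
$L{\left(J \right)} = 9 + J$
$c = -10$ ($c = -5 - 5 = -10$)
$Z = -1$ ($Z = -1 - \frac{1}{5} \cdot 1 \cdot 0 = -1 - 0 = -1 + 0 = -1$)
$G{\left(H,D \right)} = 1 - \frac{D}{10}$ ($G{\left(H,D \right)} = \frac{H}{H} + \frac{D}{-10} = 1 + D \left(- \frac{1}{10}\right) = 1 - \frac{D}{10}$)
$-3 + G{\left(9,Z \right)} L{\left(-1 \right)} = -3 + \left(1 - - \frac{1}{10}\right) \left(9 - 1\right) = -3 + \left(1 + \frac{1}{10}\right) 8 = -3 + \frac{11}{10} \cdot 8 = -3 + \frac{44}{5} = \frac{29}{5}$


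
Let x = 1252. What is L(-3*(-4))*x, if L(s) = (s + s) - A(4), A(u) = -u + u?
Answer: 30048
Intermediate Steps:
A(u) = 0
L(s) = 2*s (L(s) = (s + s) - 1*0 = 2*s + 0 = 2*s)
L(-3*(-4))*x = (2*(-3*(-4)))*1252 = (2*12)*1252 = 24*1252 = 30048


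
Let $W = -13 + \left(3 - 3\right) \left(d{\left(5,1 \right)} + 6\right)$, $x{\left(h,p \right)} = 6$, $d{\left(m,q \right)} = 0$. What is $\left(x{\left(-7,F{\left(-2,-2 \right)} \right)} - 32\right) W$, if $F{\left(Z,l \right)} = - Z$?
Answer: $338$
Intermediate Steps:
$W = -13$ ($W = -13 + \left(3 - 3\right) \left(0 + 6\right) = -13 + 0 \cdot 6 = -13 + 0 = -13$)
$\left(x{\left(-7,F{\left(-2,-2 \right)} \right)} - 32\right) W = \left(6 - 32\right) \left(-13\right) = \left(-26\right) \left(-13\right) = 338$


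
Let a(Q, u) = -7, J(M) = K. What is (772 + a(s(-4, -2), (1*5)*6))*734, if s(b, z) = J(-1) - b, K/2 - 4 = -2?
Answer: 561510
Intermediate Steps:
K = 4 (K = 8 + 2*(-2) = 8 - 4 = 4)
J(M) = 4
s(b, z) = 4 - b
(772 + a(s(-4, -2), (1*5)*6))*734 = (772 - 7)*734 = 765*734 = 561510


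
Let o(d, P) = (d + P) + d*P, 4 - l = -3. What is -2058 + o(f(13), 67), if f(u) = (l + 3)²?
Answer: 4809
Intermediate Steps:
l = 7 (l = 4 - 1*(-3) = 4 + 3 = 7)
f(u) = 100 (f(u) = (7 + 3)² = 10² = 100)
o(d, P) = P + d + P*d (o(d, P) = (P + d) + P*d = P + d + P*d)
-2058 + o(f(13), 67) = -2058 + (67 + 100 + 67*100) = -2058 + (67 + 100 + 6700) = -2058 + 6867 = 4809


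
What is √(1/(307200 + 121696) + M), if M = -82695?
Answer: I*√950743271797514/107224 ≈ 287.57*I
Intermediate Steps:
√(1/(307200 + 121696) + M) = √(1/(307200 + 121696) - 82695) = √(1/428896 - 82695) = √(-35467554719/428896) = I*√950743271797514/107224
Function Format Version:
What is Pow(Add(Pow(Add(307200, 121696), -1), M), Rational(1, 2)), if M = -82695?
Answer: Mul(Rational(1, 107224), I, Pow(950743271797514, Rational(1, 2))) ≈ Mul(287.57, I)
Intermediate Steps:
Pow(Add(Pow(Add(307200, 121696), -1), M), Rational(1, 2)) = Pow(Add(Pow(Add(307200, 121696), -1), -82695), Rational(1, 2)) = Pow(Add(Pow(428896, -1), -82695), Rational(1, 2)) = Pow(Add(Rational(1, 428896), -82695), Rational(1, 2)) = Pow(Rational(-35467554719, 428896), Rational(1, 2)) = Mul(Rational(1, 107224), I, Pow(950743271797514, Rational(1, 2)))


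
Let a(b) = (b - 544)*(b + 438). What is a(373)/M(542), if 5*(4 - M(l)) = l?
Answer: 77045/58 ≈ 1328.4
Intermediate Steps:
a(b) = (-544 + b)*(438 + b)
M(l) = 4 - l/5
a(373)/M(542) = (-238272 + 373² - 106*373)/(4 - ⅕*542) = (-238272 + 139129 - 39538)/(4 - 542/5) = -138681/(-522/5) = -138681*(-5/522) = 77045/58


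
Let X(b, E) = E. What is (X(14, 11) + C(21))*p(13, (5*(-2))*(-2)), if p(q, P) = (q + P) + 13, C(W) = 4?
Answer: 690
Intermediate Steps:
p(q, P) = 13 + P + q (p(q, P) = (P + q) + 13 = 13 + P + q)
(X(14, 11) + C(21))*p(13, (5*(-2))*(-2)) = (11 + 4)*(13 + (5*(-2))*(-2) + 13) = 15*(13 - 10*(-2) + 13) = 15*(13 + 20 + 13) = 15*46 = 690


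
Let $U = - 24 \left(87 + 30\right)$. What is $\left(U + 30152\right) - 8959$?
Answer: $18385$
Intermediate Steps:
$U = -2808$ ($U = \left(-24\right) 117 = -2808$)
$\left(U + 30152\right) - 8959 = \left(-2808 + 30152\right) - 8959 = 27344 - 8959 = 18385$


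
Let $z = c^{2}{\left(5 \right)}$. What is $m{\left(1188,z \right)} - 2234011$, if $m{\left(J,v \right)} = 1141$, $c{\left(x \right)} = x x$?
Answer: $-2232870$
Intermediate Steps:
$c{\left(x \right)} = x^{2}$
$z = 625$ ($z = \left(5^{2}\right)^{2} = 25^{2} = 625$)
$m{\left(1188,z \right)} - 2234011 = 1141 - 2234011 = -2232870$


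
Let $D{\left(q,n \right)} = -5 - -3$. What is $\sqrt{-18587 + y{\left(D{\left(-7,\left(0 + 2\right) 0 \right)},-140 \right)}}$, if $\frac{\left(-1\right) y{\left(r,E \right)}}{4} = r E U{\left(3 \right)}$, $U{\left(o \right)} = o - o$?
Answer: $i \sqrt{18587} \approx 136.33 i$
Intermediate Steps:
$D{\left(q,n \right)} = -2$ ($D{\left(q,n \right)} = -5 + 3 = -2$)
$U{\left(o \right)} = 0$
$y{\left(r,E \right)} = 0$ ($y{\left(r,E \right)} = - 4 r E 0 = - 4 E r 0 = \left(-4\right) 0 = 0$)
$\sqrt{-18587 + y{\left(D{\left(-7,\left(0 + 2\right) 0 \right)},-140 \right)}} = \sqrt{-18587 + 0} = \sqrt{-18587} = i \sqrt{18587}$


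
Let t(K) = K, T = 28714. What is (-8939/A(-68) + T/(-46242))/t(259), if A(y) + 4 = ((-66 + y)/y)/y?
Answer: 1083236353/126488385 ≈ 8.5639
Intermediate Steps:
A(y) = -4 + (-66 + y)/y**2 (A(y) = -4 + ((-66 + y)/y)/y = -4 + (-66 + y)/y**2)
(-8939/A(-68) + T/(-46242))/t(259) = (-8939/(-4 + 1/(-68) - 66/(-68)**2) + 28714/(-46242))/259 = (-8939/(-4 - 1/68 - 66*1/4624) + 28714*(-1/46242))*(1/259) = (-8939/(-4 - 1/68 - 33/2312) - 2051/3303)*(1/259) = (-8939/(-9315/2312) - 2051/3303)*(1/259) = (-8939*(-2312/9315) - 2051/3303)*(1/259) = (20666968/9315 - 2051/3303)*(1/259) = (7582654471/3418605)*(1/259) = 1083236353/126488385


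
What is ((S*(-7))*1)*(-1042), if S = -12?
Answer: -87528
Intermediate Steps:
((S*(-7))*1)*(-1042) = (-12*(-7)*1)*(-1042) = (84*1)*(-1042) = 84*(-1042) = -87528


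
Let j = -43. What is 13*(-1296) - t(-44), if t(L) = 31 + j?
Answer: -16836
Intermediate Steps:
t(L) = -12 (t(L) = 31 - 43 = -12)
13*(-1296) - t(-44) = 13*(-1296) - 1*(-12) = -16848 + 12 = -16836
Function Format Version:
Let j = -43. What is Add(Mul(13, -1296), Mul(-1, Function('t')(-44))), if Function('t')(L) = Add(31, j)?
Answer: -16836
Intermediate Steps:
Function('t')(L) = -12 (Function('t')(L) = Add(31, -43) = -12)
Add(Mul(13, -1296), Mul(-1, Function('t')(-44))) = Add(Mul(13, -1296), Mul(-1, -12)) = Add(-16848, 12) = -16836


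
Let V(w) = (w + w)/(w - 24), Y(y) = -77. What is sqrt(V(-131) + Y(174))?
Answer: 3*I*sqrt(201035)/155 ≈ 8.6781*I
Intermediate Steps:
V(w) = 2*w/(-24 + w) (V(w) = (2*w)/(-24 + w) = 2*w/(-24 + w))
sqrt(V(-131) + Y(174)) = sqrt(2*(-131)/(-24 - 131) - 77) = sqrt(2*(-131)/(-155) - 77) = sqrt(2*(-131)*(-1/155) - 77) = sqrt(262/155 - 77) = sqrt(-11673/155) = 3*I*sqrt(201035)/155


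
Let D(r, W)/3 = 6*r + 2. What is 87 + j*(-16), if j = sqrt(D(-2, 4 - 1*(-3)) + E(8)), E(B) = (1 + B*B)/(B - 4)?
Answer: 87 - 8*I*sqrt(55) ≈ 87.0 - 59.33*I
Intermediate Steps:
D(r, W) = 6 + 18*r (D(r, W) = 3*(6*r + 2) = 3*(2 + 6*r) = 6 + 18*r)
E(B) = (1 + B**2)/(-4 + B)
j = I*sqrt(55)/2 (j = sqrt((6 + 18*(-2)) + (1 + 8**2)/(-4 + 8)) = sqrt((6 - 36) + (1 + 64)/4) = sqrt(-30 + (1/4)*65) = sqrt(-30 + 65/4) = sqrt(-55/4) = I*sqrt(55)/2 ≈ 3.7081*I)
87 + j*(-16) = 87 + (I*sqrt(55)/2)*(-16) = 87 - 8*I*sqrt(55)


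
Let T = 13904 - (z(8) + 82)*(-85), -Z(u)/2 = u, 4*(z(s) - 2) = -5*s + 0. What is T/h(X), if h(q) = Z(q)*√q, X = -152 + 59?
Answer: -10097*I*√93/8649 ≈ -11.258*I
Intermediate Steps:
z(s) = 2 - 5*s/4 (z(s) = 2 + (-5*s + 0)/4 = 2 + (-5*s)/4 = 2 - 5*s/4)
Z(u) = -2*u
X = -93
h(q) = -2*q^(3/2) (h(q) = (-2*q)*√q = -2*q^(3/2))
T = 20194 (T = 13904 - ((2 - 5/4*8) + 82)*(-85) = 13904 - ((2 - 10) + 82)*(-85) = 13904 - (-8 + 82)*(-85) = 13904 - 74*(-85) = 13904 - 1*(-6290) = 13904 + 6290 = 20194)
T/h(X) = 20194/((-(-186)*I*√93)) = 20194/((186*I*√93)) = 20194*(-I*√93/17298) = -10097*I*√93/8649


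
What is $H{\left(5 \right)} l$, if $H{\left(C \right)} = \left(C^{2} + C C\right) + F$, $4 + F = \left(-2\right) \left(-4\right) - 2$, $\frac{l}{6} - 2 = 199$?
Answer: $62712$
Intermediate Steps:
$l = 1206$ ($l = 12 + 6 \cdot 199 = 12 + 1194 = 1206$)
$F = 2$ ($F = -4 - -6 = -4 + \left(8 - 2\right) = -4 + 6 = 2$)
$H{\left(C \right)} = 2 + 2 C^{2}$ ($H{\left(C \right)} = \left(C^{2} + C C\right) + 2 = \left(C^{2} + C^{2}\right) + 2 = 2 C^{2} + 2 = 2 + 2 C^{2}$)
$H{\left(5 \right)} l = \left(2 + 2 \cdot 5^{2}\right) 1206 = \left(2 + 2 \cdot 25\right) 1206 = \left(2 + 50\right) 1206 = 52 \cdot 1206 = 62712$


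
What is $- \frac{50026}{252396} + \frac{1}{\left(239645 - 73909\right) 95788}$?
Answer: $- \frac{198547190416693}{1001729434460832} \approx -0.1982$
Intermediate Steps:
$- \frac{50026}{252396} + \frac{1}{\left(239645 - 73909\right) 95788} = \left(-50026\right) \frac{1}{252396} + \frac{1}{165736} \cdot \frac{1}{95788} = - \frac{25013}{126198} + \frac{1}{165736} \cdot \frac{1}{95788} = - \frac{25013}{126198} + \frac{1}{15875519968} = - \frac{198547190416693}{1001729434460832}$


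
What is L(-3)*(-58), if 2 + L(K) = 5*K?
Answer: 986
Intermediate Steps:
L(K) = -2 + 5*K
L(-3)*(-58) = (-2 + 5*(-3))*(-58) = (-2 - 15)*(-58) = -17*(-58) = 986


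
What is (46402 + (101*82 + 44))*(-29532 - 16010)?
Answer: -2492422576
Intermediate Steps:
(46402 + (101*82 + 44))*(-29532 - 16010) = (46402 + (8282 + 44))*(-45542) = (46402 + 8326)*(-45542) = 54728*(-45542) = -2492422576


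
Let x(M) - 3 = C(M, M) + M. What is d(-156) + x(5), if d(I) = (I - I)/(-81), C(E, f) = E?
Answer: 13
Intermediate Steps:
d(I) = 0 (d(I) = 0*(-1/81) = 0)
x(M) = 3 + 2*M (x(M) = 3 + (M + M) = 3 + 2*M)
d(-156) + x(5) = 0 + (3 + 2*5) = 0 + (3 + 10) = 0 + 13 = 13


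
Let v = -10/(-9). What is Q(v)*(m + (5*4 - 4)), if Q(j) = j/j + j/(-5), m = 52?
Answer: 476/9 ≈ 52.889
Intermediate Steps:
v = 10/9 (v = -10*(-⅑) = 10/9 ≈ 1.1111)
Q(j) = 1 - j/5 (Q(j) = 1 + j*(-⅕) = 1 - j/5)
Q(v)*(m + (5*4 - 4)) = (1 - ⅕*10/9)*(52 + (5*4 - 4)) = (1 - 2/9)*(52 + (20 - 4)) = 7*(52 + 16)/9 = (7/9)*68 = 476/9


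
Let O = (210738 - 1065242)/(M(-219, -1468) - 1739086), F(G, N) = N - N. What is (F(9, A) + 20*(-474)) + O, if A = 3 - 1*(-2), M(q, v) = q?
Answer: -16487756896/1739305 ≈ -9479.5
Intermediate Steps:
A = 5 (A = 3 + 2 = 5)
F(G, N) = 0
O = 854504/1739305 (O = (210738 - 1065242)/(-219 - 1739086) = -854504/(-1739305) = -854504*(-1/1739305) = 854504/1739305 ≈ 0.49129)
(F(9, A) + 20*(-474)) + O = (0 + 20*(-474)) + 854504/1739305 = (0 - 9480) + 854504/1739305 = -9480 + 854504/1739305 = -16487756896/1739305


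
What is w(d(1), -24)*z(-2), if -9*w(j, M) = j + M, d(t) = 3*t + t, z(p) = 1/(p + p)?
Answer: -5/9 ≈ -0.55556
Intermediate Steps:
z(p) = 1/(2*p)
d(t) = 4*t
w(j, M) = -M/9 - j/9 (w(j, M) = -(j + M)/9 = -(M + j)/9 = -M/9 - j/9)
w(d(1), -24)*z(-2) = (-1/9*(-24) - 4/9)*((1/2)/(-2)) = (8/3 - 1/9*4)*((1/2)*(-1/2)) = (8/3 - 4/9)*(-1/4) = (20/9)*(-1/4) = -5/9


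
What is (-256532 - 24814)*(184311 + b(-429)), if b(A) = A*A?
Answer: -103634361792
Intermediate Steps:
b(A) = A²
(-256532 - 24814)*(184311 + b(-429)) = (-256532 - 24814)*(184311 + (-429)²) = -281346*(184311 + 184041) = -281346*368352 = -103634361792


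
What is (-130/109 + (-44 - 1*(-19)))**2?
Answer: 8151025/11881 ≈ 686.06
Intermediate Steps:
(-130/109 + (-44 - 1*(-19)))**2 = (-130*1/109 + (-44 + 19))**2 = (-130/109 - 25)**2 = (-2855/109)**2 = 8151025/11881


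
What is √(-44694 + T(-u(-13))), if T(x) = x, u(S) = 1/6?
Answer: I*√1608990/6 ≈ 211.41*I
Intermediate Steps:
u(S) = ⅙
√(-44694 + T(-u(-13))) = √(-44694 - 1*⅙) = √(-44694 - ⅙) = √(-268165/6) = I*√1608990/6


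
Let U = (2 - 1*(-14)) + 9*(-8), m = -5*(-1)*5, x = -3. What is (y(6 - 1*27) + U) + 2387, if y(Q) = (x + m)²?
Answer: 2815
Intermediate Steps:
m = 25 (m = 5*5 = 25)
y(Q) = 484 (y(Q) = (-3 + 25)² = 22² = 484)
U = -56 (U = (2 + 14) - 72 = 16 - 72 = -56)
(y(6 - 1*27) + U) + 2387 = (484 - 56) + 2387 = 428 + 2387 = 2815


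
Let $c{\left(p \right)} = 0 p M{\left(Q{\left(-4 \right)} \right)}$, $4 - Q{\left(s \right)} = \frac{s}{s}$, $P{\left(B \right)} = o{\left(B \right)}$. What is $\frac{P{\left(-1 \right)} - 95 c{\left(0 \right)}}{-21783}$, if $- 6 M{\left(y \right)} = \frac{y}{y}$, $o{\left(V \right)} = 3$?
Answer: $- \frac{1}{7261} \approx -0.00013772$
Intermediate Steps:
$P{\left(B \right)} = 3$
$Q{\left(s \right)} = 3$ ($Q{\left(s \right)} = 4 - \frac{s}{s} = 4 - 1 = 3$)
$M{\left(y \right)} = - \frac{1}{6}$ ($M{\left(y \right)} = - \frac{y \frac{1}{y}}{6} = \left(- \frac{1}{6}\right) 1 = - \frac{1}{6}$)
$c{\left(p \right)} = 0$ ($c{\left(p \right)} = 0 p \left(- \frac{1}{6}\right) = 0 \left(- \frac{1}{6}\right) = 0$)
$\frac{P{\left(-1 \right)} - 95 c{\left(0 \right)}}{-21783} = \frac{3 - 0}{-21783} = \left(3 + 0\right) \left(- \frac{1}{21783}\right) = 3 \left(- \frac{1}{21783}\right) = - \frac{1}{7261}$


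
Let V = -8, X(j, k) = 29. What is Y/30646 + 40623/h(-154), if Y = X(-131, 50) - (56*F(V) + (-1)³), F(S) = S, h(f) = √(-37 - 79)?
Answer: 239/15323 - 40623*I*√29/58 ≈ 0.015597 - 3771.8*I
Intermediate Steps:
h(f) = 2*I*√29 (h(f) = √(-116) = 2*I*√29)
Y = 478 (Y = 29 - (56*(-8) + (-1)³) = 29 - (-448 - 1) = 29 - 1*(-449) = 29 + 449 = 478)
Y/30646 + 40623/h(-154) = 478/30646 + 40623/((2*I*√29)) = 478*(1/30646) + 40623*(-I*√29/58) = 239/15323 - 40623*I*√29/58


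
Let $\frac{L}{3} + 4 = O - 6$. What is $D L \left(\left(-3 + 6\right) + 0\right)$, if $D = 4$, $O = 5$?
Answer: $-180$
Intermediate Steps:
$L = -15$ ($L = -12 + 3 \left(5 - 6\right) = -12 + 3 \left(-1\right) = -12 - 3 = -15$)
$D L \left(\left(-3 + 6\right) + 0\right) = 4 \left(-15\right) \left(\left(-3 + 6\right) + 0\right) = - 60 \left(3 + 0\right) = \left(-60\right) 3 = -180$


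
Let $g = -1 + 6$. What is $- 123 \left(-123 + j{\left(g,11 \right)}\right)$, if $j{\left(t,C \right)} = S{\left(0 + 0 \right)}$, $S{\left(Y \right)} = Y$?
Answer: $15129$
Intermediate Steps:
$g = 5$
$j{\left(t,C \right)} = 0$ ($j{\left(t,C \right)} = 0 + 0 = 0$)
$- 123 \left(-123 + j{\left(g,11 \right)}\right) = - 123 \left(-123 + 0\right) = \left(-123\right) \left(-123\right) = 15129$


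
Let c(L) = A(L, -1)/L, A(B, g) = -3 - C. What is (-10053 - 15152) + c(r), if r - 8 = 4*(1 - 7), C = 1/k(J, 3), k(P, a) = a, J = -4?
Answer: -604915/24 ≈ -25205.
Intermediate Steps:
C = ⅓ (C = 1/3 = ⅓ ≈ 0.33333)
A(B, g) = -10/3 (A(B, g) = -3 - 1*⅓ = -3 - ⅓ = -10/3)
r = -16 (r = 8 + 4*(1 - 7) = 8 + 4*(-6) = 8 - 24 = -16)
c(L) = -10/(3*L)
(-10053 - 15152) + c(r) = (-10053 - 15152) - 10/3/(-16) = -25205 - 10/3*(-1/16) = -25205 + 5/24 = -604915/24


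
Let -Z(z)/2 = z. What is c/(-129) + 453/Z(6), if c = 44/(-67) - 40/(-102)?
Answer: -66556127/1763172 ≈ -37.748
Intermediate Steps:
Z(z) = -2*z
c = -904/3417 (c = 44*(-1/67) - 40*(-1/102) = -44/67 + 20/51 = -904/3417 ≈ -0.26456)
c/(-129) + 453/Z(6) = -904/3417/(-129) + 453/((-2*6)) = -904/3417*(-1/129) + 453/(-12) = 904/440793 + 453*(-1/12) = 904/440793 - 151/4 = -66556127/1763172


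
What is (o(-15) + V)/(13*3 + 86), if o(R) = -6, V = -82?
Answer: -88/125 ≈ -0.70400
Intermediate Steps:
(o(-15) + V)/(13*3 + 86) = (-6 - 82)/(13*3 + 86) = -88/(39 + 86) = -88/125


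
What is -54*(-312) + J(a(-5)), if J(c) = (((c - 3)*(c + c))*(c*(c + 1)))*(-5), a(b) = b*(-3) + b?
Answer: -60152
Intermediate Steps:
a(b) = -2*b (a(b) = -3*b + b = -2*b)
J(c) = -10*c**2*(1 + c)*(-3 + c) (J(c) = (((-3 + c)*(2*c))*(c*(1 + c)))*(-5) = ((2*c*(-3 + c))*(c*(1 + c)))*(-5) = (2*c**2*(1 + c)*(-3 + c))*(-5) = -10*c**2*(1 + c)*(-3 + c))
-54*(-312) + J(a(-5)) = -54*(-312) + 10*(-2*(-5))**2*(3 - (-2*(-5))**2 + 2*(-2*(-5))) = 16848 + 10*10**2*(3 - 1*10**2 + 2*10) = 16848 + 10*100*(3 - 1*100 + 20) = 16848 + 10*100*(3 - 100 + 20) = 16848 + 10*100*(-77) = 16848 - 77000 = -60152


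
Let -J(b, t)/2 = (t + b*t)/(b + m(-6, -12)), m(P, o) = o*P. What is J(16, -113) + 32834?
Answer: 1446617/44 ≈ 32878.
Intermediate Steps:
m(P, o) = P*o
J(b, t) = -2*(t + b*t)/(72 + b) (J(b, t) = -2*(t + b*t)/(b - 6*(-12)) = -2*(t + b*t)/(b + 72) = -2*(t + b*t)/(72 + b))
J(16, -113) + 32834 = -2*(-113)*(1 + 16)/(72 + 16) + 32834 = -2*(-113)*17/88 + 32834 = -2*(-113)*1/88*17 + 32834 = 1921/44 + 32834 = 1446617/44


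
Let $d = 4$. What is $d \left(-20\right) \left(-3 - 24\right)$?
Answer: $2160$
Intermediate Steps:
$d \left(-20\right) \left(-3 - 24\right) = 4 \left(-20\right) \left(-3 - 24\right) = - 80 \left(-3 - 24\right) = \left(-80\right) \left(-27\right) = 2160$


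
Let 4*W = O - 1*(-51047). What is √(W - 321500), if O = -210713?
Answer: I*√1445666/2 ≈ 601.18*I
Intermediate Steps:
W = -79833/2 (W = (-210713 - 1*(-51047))/4 = (-210713 + 51047)/4 = (¼)*(-159666) = -79833/2 ≈ -39917.)
√(W - 321500) = √(-79833/2 - 321500) = √(-722833/2) = I*√1445666/2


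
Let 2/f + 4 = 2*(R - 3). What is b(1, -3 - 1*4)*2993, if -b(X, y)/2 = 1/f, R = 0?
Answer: 29930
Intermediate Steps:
f = -⅕ (f = 2/(-4 + 2*(0 - 3)) = 2/(-4 + 2*(-3)) = 2/(-4 - 6) = 2/(-10) = 2*(-⅒) = -⅕ ≈ -0.20000)
b(X, y) = 10 (b(X, y) = -2/(-⅕) = -2*(-5) = 10)
b(1, -3 - 1*4)*2993 = 10*2993 = 29930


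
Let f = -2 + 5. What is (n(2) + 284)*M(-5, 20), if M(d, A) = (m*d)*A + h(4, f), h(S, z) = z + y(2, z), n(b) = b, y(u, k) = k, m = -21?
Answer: 602316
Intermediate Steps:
f = 3
h(S, z) = 2*z (h(S, z) = z + z = 2*z)
M(d, A) = 6 - 21*A*d (M(d, A) = (-21*d)*A + 2*3 = -21*A*d + 6 = 6 - 21*A*d)
(n(2) + 284)*M(-5, 20) = (2 + 284)*(6 - 21*20*(-5)) = 286*(6 + 2100) = 286*2106 = 602316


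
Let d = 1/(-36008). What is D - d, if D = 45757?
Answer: 1647618057/36008 ≈ 45757.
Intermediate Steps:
d = -1/36008 ≈ -2.7772e-5
D - d = 45757 - 1*(-1/36008) = 45757 + 1/36008 = 1647618057/36008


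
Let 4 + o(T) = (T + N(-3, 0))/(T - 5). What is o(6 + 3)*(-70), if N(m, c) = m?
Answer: 175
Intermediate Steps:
o(T) = -4 + (-3 + T)/(-5 + T) (o(T) = -4 + (T - 3)/(T - 5) = -4 + (-3 + T)/(-5 + T))
o(6 + 3)*(-70) = ((17 - 3*(6 + 3))/(-5 + (6 + 3)))*(-70) = ((17 - 3*9)/(-5 + 9))*(-70) = ((17 - 27)/4)*(-70) = ((1/4)*(-10))*(-70) = -5/2*(-70) = 175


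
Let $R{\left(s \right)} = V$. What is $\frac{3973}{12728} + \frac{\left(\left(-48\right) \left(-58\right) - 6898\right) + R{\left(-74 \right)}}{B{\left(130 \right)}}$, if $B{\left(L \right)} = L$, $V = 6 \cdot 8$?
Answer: $- \frac{25617779}{827320} \approx -30.965$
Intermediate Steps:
$V = 48$
$R{\left(s \right)} = 48$
$\frac{3973}{12728} + \frac{\left(\left(-48\right) \left(-58\right) - 6898\right) + R{\left(-74 \right)}}{B{\left(130 \right)}} = \frac{3973}{12728} + \frac{\left(\left(-48\right) \left(-58\right) - 6898\right) + 48}{130} = 3973 \cdot \frac{1}{12728} + \left(\left(2784 - 6898\right) + 48\right) \frac{1}{130} = \frac{3973}{12728} + \left(-4114 + 48\right) \frac{1}{130} = \frac{3973}{12728} - \frac{2033}{65} = - \frac{25617779}{827320}$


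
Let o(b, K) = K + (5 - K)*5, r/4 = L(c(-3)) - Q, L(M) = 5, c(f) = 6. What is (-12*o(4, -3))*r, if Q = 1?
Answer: -7104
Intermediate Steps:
r = 16 (r = 4*(5 - 1*1) = 4*(5 - 1) = 4*4 = 16)
o(b, K) = 25 - 4*K (o(b, K) = K + (25 - 5*K) = 25 - 4*K)
(-12*o(4, -3))*r = -12*(25 - 4*(-3))*16 = -12*(25 + 12)*16 = -12*37*16 = -444*16 = -7104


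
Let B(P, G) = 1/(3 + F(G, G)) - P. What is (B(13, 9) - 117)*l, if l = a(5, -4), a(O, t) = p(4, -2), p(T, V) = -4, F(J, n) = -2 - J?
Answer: 1041/2 ≈ 520.50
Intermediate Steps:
a(O, t) = -4
B(P, G) = 1/(1 - G) - P (B(P, G) = 1/(3 + (-2 - G)) - P = 1/(1 - G) - P)
l = -4
(B(13, 9) - 117)*l = ((-1 + 13 - 1*9*13)/(-1 + 9) - 117)*(-4) = ((-1 + 13 - 117)/8 - 117)*(-4) = ((1/8)*(-105) - 117)*(-4) = (-105/8 - 117)*(-4) = -1041/8*(-4) = 1041/2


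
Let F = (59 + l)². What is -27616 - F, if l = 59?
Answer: -41540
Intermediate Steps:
F = 13924 (F = (59 + 59)² = 118² = 13924)
-27616 - F = -27616 - 1*13924 = -27616 - 13924 = -41540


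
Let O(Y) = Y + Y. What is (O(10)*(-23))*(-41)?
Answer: 18860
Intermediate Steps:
O(Y) = 2*Y
(O(10)*(-23))*(-41) = ((2*10)*(-23))*(-41) = (20*(-23))*(-41) = -460*(-41) = 18860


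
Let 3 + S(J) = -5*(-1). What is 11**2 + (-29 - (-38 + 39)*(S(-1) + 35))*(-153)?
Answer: 10219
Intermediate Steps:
S(J) = 2 (S(J) = -3 - 5*(-1) = -3 + 5 = 2)
11**2 + (-29 - (-38 + 39)*(S(-1) + 35))*(-153) = 11**2 + (-29 - (-38 + 39)*(2 + 35))*(-153) = 121 + (-29 - 37)*(-153) = 121 - 66*(-153) = 121 + 10098 = 10219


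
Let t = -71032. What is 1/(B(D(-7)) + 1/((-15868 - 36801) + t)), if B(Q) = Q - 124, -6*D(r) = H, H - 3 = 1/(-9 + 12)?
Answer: -1113309/138668830 ≈ -0.0080286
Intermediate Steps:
H = 10/3 (H = 3 + 1/(-9 + 12) = 3 + 1/3 = 10/3 ≈ 3.3333)
D(r) = -5/9 (D(r) = -1/6*10/3 = -5/9)
B(Q) = -124 + Q
1/(B(D(-7)) + 1/((-15868 - 36801) + t)) = 1/((-124 - 5/9) + 1/((-15868 - 36801) - 71032)) = 1/(-1121/9 + 1/(-52669 - 71032)) = 1/(-1121/9 + 1/(-123701)) = 1/(-1121/9 - 1/123701) = 1/(-138668830/1113309) = -1113309/138668830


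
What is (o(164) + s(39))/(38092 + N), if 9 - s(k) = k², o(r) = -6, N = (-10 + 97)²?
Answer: -138/4151 ≈ -0.033245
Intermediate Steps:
N = 7569 (N = 87² = 7569)
s(k) = 9 - k²
(o(164) + s(39))/(38092 + N) = (-6 + (9 - 1*39²))/(38092 + 7569) = (-6 + (9 - 1*1521))/45661 = (-6 + (9 - 1521))*(1/45661) = (-6 - 1512)*(1/45661) = -1518*1/45661 = -138/4151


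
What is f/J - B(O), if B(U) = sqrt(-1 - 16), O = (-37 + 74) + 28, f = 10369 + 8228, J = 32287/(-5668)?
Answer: -105407796/32287 - I*sqrt(17) ≈ -3264.7 - 4.1231*I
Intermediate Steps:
J = -32287/5668 (J = 32287*(-1/5668) = -32287/5668 ≈ -5.6964)
f = 18597
O = 65 (O = 37 + 28 = 65)
B(U) = I*sqrt(17) (B(U) = sqrt(-17) = I*sqrt(17))
f/J - B(O) = 18597/(-32287/5668) - I*sqrt(17) = 18597*(-5668/32287) - I*sqrt(17) = -105407796/32287 - I*sqrt(17)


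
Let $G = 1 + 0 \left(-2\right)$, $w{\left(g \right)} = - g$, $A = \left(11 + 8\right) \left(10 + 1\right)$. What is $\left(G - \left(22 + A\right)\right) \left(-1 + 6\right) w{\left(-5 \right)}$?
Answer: $-5750$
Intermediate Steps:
$A = 209$ ($A = 19 \cdot 11 = 209$)
$G = 1$ ($G = 1 + 0 = 1$)
$\left(G - \left(22 + A\right)\right) \left(-1 + 6\right) w{\left(-5 \right)} = \left(1 - 231\right) \left(-1 + 6\right) \left(\left(-1\right) \left(-5\right)\right) = \left(1 - 231\right) 5 \cdot 5 = \left(1 - 231\right) 25 = \left(-230\right) 25 = -5750$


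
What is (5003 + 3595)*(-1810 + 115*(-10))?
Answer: -25450080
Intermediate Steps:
(5003 + 3595)*(-1810 + 115*(-10)) = 8598*(-1810 - 1150) = 8598*(-2960) = -25450080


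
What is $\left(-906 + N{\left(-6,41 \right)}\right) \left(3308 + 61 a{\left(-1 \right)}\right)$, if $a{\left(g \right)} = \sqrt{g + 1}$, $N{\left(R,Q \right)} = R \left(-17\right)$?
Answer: $-2659632$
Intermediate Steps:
$N{\left(R,Q \right)} = - 17 R$
$a{\left(g \right)} = \sqrt{1 + g}$
$\left(-906 + N{\left(-6,41 \right)}\right) \left(3308 + 61 a{\left(-1 \right)}\right) = \left(-906 - -102\right) \left(3308 + 61 \sqrt{1 - 1}\right) = \left(-906 + 102\right) \left(3308 + 61 \sqrt{0}\right) = - 804 \left(3308 + 61 \cdot 0\right) = - 804 \left(3308 + 0\right) = \left(-804\right) 3308 = -2659632$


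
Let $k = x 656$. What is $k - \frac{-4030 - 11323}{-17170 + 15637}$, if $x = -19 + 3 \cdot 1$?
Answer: $- \frac{16105721}{1533} \approx -10506.0$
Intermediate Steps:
$x = -16$ ($x = -19 + 3 = -16$)
$k = -10496$ ($k = \left(-16\right) 656 = -10496$)
$k - \frac{-4030 - 11323}{-17170 + 15637} = -10496 - \frac{-4030 - 11323}{-17170 + 15637} = -10496 - - \frac{15353}{-1533} = -10496 - \left(-15353\right) \left(- \frac{1}{1533}\right) = -10496 - \frac{15353}{1533} = - \frac{16105721}{1533}$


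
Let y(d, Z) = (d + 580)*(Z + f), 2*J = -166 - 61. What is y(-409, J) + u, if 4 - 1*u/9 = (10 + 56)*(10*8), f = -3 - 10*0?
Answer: -134811/2 ≈ -67406.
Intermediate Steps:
f = -3 (f = -3 + 0 = -3)
u = -47484 (u = 36 - 9*(10 + 56)*10*8 = 36 - 594*80 = 36 - 9*5280 = 36 - 47520 = -47484)
J = -227/2 (J = (-166 - 61)/2 = (½)*(-227) = -227/2 ≈ -113.50)
y(d, Z) = (-3 + Z)*(580 + d) (y(d, Z) = (d + 580)*(Z - 3) = (580 + d)*(-3 + Z) = (-3 + Z)*(580 + d))
y(-409, J) + u = (-1740 - 3*(-409) + 580*(-227/2) - 227/2*(-409)) - 47484 = (-1740 + 1227 - 65830 + 92843/2) - 47484 = -39843/2 - 47484 = -134811/2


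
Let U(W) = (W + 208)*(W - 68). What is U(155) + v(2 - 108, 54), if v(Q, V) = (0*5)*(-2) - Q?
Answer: 31687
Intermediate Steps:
v(Q, V) = -Q (v(Q, V) = 0*(-2) - Q = 0 - Q = -Q)
U(W) = (-68 + W)*(208 + W) (U(W) = (208 + W)*(-68 + W) = (-68 + W)*(208 + W))
U(155) + v(2 - 108, 54) = (-14144 + 155**2 + 140*155) - (2 - 108) = (-14144 + 24025 + 21700) - 1*(-106) = 31581 + 106 = 31687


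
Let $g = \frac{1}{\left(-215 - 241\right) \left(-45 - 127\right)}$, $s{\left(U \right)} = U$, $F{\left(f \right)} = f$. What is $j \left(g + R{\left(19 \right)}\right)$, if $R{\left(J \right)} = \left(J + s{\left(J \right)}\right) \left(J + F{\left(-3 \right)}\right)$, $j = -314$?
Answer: $- \frac{7486805149}{39216} \approx -1.9091 \cdot 10^{5}$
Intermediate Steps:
$g = \frac{1}{78432}$ ($g = \frac{1}{\left(-456\right) \left(-172\right)} = \frac{1}{78432} \approx 1.275 \cdot 10^{-5}$)
$R{\left(J \right)} = 2 J \left(-3 + J\right)$ ($R{\left(J \right)} = \left(J + J\right) \left(J - 3\right) = 2 J \left(-3 + J\right)$)
$j \left(g + R{\left(19 \right)}\right) = - 314 \left(\frac{1}{78432} + 2 \cdot 19 \left(-3 + 19\right)\right) = - 314 \left(\frac{1}{78432} + 2 \cdot 19 \cdot 16\right) = - 314 \left(\frac{1}{78432} + 608\right) = \left(-314\right) \frac{47686657}{78432} = - \frac{7486805149}{39216}$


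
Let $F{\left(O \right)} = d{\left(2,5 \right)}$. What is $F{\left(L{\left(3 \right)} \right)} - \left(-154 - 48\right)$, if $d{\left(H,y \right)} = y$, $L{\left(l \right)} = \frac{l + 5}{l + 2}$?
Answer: $207$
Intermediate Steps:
$L{\left(l \right)} = \frac{5 + l}{2 + l}$
$F{\left(O \right)} = 5$
$F{\left(L{\left(3 \right)} \right)} - \left(-154 - 48\right) = 5 - \left(-154 - 48\right) = 5 - -202 = 5 + 202 = 207$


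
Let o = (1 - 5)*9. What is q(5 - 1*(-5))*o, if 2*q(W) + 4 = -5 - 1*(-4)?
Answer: 90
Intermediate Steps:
q(W) = -5/2 (q(W) = -2 + (-5 - 1*(-4))/2 = -2 + (-5 + 4)/2 = -2 + (½)*(-1) = -2 - ½ = -5/2)
o = -36 (o = -4*9 = -36)
q(5 - 1*(-5))*o = -5/2*(-36) = 90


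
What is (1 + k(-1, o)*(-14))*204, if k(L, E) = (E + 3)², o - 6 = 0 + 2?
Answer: -345372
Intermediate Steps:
o = 8 (o = 6 + (0 + 2) = 6 + 2 = 8)
k(L, E) = (3 + E)²
(1 + k(-1, o)*(-14))*204 = (1 + (3 + 8)²*(-14))*204 = (1 + 11²*(-14))*204 = (1 + 121*(-14))*204 = (1 - 1694)*204 = -1693*204 = -345372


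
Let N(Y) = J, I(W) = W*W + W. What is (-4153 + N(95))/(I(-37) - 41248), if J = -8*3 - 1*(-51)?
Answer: 2063/19958 ≈ 0.10337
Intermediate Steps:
I(W) = W + W² (I(W) = W² + W = W + W²)
J = 27 (J = -24 + 51 = 27)
N(Y) = 27
(-4153 + N(95))/(I(-37) - 41248) = (-4153 + 27)/(-37*(1 - 37) - 41248) = -4126/(-37*(-36) - 41248) = -4126/(1332 - 41248) = -4126/(-39916) = -4126*(-1/39916) = 2063/19958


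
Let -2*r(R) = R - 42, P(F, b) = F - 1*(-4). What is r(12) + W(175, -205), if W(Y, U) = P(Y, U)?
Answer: 194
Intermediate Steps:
P(F, b) = 4 + F (P(F, b) = F + 4 = 4 + F)
r(R) = 21 - R/2 (r(R) = -(R - 42)/2 = -(-42 + R)/2 = 21 - R/2)
W(Y, U) = 4 + Y
r(12) + W(175, -205) = (21 - ½*12) + (4 + 175) = (21 - 6) + 179 = 15 + 179 = 194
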